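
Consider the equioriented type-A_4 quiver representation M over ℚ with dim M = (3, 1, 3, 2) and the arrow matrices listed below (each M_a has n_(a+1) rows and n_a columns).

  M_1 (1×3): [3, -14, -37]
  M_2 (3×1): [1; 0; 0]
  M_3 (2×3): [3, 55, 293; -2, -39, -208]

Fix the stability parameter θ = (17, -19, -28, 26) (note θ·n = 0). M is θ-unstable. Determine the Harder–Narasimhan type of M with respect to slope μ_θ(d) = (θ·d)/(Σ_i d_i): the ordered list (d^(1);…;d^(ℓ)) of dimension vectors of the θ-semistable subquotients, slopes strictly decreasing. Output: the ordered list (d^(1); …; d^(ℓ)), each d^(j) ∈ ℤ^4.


Barcode: M ≅ I[1,1]^2, I[1,4], I[3,3], I[3,4]. HN layers by μ_θ (4 steps, strictly decreasing):
  μ^(1)=26; μ^(2)=17; μ^(3)=-10; μ^(4)=-28

((0, 0, 0, 2); (2, 0, 0, 0); (1, 1, 1, 0); (0, 0, 2, 0))


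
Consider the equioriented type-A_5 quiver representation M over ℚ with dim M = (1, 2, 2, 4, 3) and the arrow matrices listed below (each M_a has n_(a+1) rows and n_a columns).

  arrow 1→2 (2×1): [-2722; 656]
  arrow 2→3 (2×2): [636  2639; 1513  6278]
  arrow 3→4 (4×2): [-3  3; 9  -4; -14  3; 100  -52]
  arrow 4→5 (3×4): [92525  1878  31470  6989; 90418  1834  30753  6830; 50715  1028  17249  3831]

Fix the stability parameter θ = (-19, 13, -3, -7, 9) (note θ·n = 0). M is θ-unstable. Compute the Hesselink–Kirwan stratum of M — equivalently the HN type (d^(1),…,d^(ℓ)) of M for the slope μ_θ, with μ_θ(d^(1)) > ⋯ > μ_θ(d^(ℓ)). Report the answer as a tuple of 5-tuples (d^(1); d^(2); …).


Interval decomposition of M: I[1,5], I[2,5], I[4,4], I[4,5].
HN type (ℓ=4): μ^(1)=9; μ^(2)=1; μ^(3)=-7; μ^(4)=-19

((0, 0, 0, 0, 3); (0, 2, 2, 2, 0); (0, 0, 0, 2, 0); (1, 0, 0, 0, 0))


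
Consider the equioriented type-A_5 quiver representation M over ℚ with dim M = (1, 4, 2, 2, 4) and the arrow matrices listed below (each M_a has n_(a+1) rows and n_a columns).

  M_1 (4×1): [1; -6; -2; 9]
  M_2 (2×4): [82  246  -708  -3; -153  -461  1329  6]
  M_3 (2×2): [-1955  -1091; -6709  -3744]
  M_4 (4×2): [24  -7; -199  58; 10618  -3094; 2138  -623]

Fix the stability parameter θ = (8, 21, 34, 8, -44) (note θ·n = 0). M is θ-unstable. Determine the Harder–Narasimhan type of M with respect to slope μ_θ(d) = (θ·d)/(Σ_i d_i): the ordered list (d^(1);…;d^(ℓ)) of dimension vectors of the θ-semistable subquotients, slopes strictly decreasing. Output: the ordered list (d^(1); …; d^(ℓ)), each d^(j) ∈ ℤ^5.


Barcode: M ≅ I[1,5], I[2,2]^2, I[2,5], I[5,5]^2. HN layers by μ_θ (4 steps, strictly decreasing):
  μ^(1)=21; μ^(2)=27/5; μ^(3)=19/4; μ^(4)=-44

((0, 2, 0, 0, 0); (1, 1, 1, 1, 1); (0, 1, 1, 1, 1); (0, 0, 0, 0, 2))


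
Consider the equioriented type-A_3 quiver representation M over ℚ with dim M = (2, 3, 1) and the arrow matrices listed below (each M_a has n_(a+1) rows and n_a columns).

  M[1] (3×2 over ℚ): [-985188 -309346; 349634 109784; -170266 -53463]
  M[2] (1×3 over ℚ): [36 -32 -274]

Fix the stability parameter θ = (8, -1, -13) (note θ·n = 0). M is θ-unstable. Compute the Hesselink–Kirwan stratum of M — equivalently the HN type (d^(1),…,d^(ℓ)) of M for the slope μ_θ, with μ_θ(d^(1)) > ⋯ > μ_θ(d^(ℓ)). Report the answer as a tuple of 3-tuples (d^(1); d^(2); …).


Interval decomposition of M: I[1,2], I[1,3], I[2,2].
HN type (ℓ=3): μ^(1)=7/2; μ^(2)=-1; μ^(3)=-2

((1, 1, 0); (0, 1, 0); (1, 1, 1))


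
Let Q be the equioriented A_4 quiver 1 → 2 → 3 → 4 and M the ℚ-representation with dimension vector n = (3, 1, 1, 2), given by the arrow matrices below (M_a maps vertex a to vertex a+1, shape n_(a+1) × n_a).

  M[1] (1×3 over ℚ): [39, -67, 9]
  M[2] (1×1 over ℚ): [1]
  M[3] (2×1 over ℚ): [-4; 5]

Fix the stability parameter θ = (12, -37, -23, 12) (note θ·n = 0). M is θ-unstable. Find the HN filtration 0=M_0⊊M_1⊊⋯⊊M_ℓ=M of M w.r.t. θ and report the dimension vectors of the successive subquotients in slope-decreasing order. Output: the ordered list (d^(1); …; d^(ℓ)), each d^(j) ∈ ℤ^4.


Barcode: M ≅ I[1,1]^2, I[1,4], I[4,4]. HN layers by μ_θ (2 steps, strictly decreasing):
  μ^(1)=12; μ^(2)=-16

((2, 0, 0, 2); (1, 1, 1, 0))


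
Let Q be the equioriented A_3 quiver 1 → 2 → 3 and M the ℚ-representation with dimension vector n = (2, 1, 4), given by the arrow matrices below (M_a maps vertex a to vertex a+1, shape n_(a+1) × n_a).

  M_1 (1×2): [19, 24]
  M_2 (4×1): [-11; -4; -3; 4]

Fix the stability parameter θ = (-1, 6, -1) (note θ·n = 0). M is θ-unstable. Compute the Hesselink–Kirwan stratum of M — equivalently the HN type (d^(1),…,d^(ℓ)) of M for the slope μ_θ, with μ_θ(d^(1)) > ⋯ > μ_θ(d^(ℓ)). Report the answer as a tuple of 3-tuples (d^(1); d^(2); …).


Interval decomposition of M: I[1,1], I[1,3], I[3,3]^3.
HN type (ℓ=2): μ^(1)=5/2; μ^(2)=-1

((0, 1, 1); (2, 0, 3))


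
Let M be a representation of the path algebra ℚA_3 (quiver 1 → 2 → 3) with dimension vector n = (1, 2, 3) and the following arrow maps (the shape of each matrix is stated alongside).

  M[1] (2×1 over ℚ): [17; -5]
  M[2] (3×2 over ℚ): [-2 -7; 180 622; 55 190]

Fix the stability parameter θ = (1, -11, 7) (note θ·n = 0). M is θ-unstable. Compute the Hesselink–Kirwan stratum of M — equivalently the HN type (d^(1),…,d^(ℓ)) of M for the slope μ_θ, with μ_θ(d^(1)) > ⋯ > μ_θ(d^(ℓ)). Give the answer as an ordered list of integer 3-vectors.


Interval decomposition of M: I[1,3], I[2,3], I[3,3].
HN type (ℓ=3): μ^(1)=7; μ^(2)=-5; μ^(3)=-11

((0, 0, 3); (1, 1, 0); (0, 1, 0))


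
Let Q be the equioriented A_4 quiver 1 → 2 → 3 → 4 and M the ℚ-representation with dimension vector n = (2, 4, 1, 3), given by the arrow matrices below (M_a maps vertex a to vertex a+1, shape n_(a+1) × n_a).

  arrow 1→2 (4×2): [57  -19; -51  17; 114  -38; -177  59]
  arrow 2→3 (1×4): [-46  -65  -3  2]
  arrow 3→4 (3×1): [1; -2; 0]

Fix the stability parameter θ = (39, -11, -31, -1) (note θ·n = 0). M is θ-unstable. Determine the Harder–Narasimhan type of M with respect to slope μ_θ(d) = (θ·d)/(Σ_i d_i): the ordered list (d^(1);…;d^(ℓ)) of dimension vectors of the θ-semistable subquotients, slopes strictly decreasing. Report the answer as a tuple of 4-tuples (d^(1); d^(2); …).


Via rank(M_{q-1}∘⋯∘M_p): M ≅ I[1,1], I[1,4], I[2,2]^3, I[4,4]^2.
μ_θ-semistable layers: μ^(1)=39; μ^(2)=-1; μ^(3)=-11

((1, 0, 0, 0); (1, 1, 1, 3); (0, 3, 0, 0))


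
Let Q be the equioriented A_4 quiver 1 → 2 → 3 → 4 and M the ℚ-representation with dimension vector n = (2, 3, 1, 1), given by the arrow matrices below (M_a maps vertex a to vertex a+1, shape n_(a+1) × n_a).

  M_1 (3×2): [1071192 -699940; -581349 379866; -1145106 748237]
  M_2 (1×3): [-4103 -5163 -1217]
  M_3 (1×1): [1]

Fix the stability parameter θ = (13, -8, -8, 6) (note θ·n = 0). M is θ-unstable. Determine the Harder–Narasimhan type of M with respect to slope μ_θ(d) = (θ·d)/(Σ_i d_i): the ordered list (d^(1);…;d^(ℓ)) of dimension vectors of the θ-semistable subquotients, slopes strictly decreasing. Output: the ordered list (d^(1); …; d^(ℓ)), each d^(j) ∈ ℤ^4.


Barcode: M ≅ I[1,2], I[1,4], I[2,2]. HN layers by μ_θ (4 steps, strictly decreasing):
  μ^(1)=6; μ^(2)=5/2; μ^(3)=-1; μ^(4)=-8

((0, 0, 0, 1); (1, 1, 0, 0); (1, 1, 1, 0); (0, 1, 0, 0))


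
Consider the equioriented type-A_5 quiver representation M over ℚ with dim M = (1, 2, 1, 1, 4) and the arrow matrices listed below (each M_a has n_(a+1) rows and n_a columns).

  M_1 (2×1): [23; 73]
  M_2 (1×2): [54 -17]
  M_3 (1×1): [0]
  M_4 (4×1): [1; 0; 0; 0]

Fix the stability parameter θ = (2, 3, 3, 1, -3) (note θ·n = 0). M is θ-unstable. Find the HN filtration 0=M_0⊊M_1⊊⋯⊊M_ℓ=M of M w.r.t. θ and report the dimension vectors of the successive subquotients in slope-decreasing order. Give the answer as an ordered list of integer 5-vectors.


Via rank(M_{q-1}∘⋯∘M_p): M ≅ I[1,3], I[2,2], I[4,5], I[5,5]^3.
μ_θ-semistable layers: μ^(1)=3; μ^(2)=2; μ^(3)=-1; μ^(4)=-3

((0, 2, 1, 0, 0); (1, 0, 0, 0, 0); (0, 0, 0, 1, 1); (0, 0, 0, 0, 3))


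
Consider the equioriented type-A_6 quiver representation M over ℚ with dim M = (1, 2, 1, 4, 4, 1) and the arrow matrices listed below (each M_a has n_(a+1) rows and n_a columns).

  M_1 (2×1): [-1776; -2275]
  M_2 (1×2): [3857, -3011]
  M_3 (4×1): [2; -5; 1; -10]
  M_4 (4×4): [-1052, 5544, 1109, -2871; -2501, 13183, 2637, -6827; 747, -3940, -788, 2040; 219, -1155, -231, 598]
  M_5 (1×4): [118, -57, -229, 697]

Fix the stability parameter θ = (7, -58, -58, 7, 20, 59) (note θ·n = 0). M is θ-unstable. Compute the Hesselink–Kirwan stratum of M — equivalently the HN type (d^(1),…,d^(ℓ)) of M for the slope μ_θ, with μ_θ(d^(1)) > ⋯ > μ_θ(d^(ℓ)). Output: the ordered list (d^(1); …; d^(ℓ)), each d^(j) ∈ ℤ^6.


Interval decomposition of M: I[1,5], I[2,2], I[4,5]^2, I[4,6].
HN type (ℓ=5): μ^(1)=59; μ^(2)=20; μ^(3)=7; μ^(4)=-109/3; μ^(5)=-58

((0, 0, 0, 0, 0, 1); (0, 0, 0, 0, 4, 0); (0, 0, 0, 4, 0, 0); (1, 1, 1, 0, 0, 0); (0, 1, 0, 0, 0, 0))


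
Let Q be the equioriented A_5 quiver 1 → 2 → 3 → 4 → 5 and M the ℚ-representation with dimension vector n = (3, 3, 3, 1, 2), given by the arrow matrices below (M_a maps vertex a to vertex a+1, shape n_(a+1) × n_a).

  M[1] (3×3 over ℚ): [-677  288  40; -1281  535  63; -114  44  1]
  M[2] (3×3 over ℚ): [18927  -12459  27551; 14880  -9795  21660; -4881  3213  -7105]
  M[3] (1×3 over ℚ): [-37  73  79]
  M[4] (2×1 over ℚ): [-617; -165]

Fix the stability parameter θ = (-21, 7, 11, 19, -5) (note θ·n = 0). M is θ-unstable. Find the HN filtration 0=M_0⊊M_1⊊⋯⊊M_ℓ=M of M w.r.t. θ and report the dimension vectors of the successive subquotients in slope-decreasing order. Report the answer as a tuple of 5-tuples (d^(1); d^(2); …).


Via rank(M_{q-1}∘⋯∘M_p): M ≅ I[1,2], I[1,3], I[1,5], I[3,3], I[5,5].
μ_θ-semistable layers: μ^(1)=11; μ^(2)=25/3; μ^(3)=7; μ^(4)=-5; μ^(5)=-21

((0, 0, 2, 0, 0); (0, 0, 1, 1, 1); (0, 3, 0, 0, 0); (0, 0, 0, 0, 1); (3, 0, 0, 0, 0))


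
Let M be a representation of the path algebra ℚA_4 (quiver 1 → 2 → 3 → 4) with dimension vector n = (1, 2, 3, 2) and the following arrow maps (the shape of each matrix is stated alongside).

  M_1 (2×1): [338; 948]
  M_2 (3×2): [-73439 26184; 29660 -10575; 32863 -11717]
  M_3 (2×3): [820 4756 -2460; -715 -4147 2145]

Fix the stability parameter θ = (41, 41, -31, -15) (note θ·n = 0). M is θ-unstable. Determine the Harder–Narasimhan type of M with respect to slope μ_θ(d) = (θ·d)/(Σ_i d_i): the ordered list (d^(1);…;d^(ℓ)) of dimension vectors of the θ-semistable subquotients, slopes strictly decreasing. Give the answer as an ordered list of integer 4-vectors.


Barcode: M ≅ I[1,3], I[2,3], I[3,4], I[4,4]. HN layers by μ_θ (4 steps, strictly decreasing):
  μ^(1)=17; μ^(2)=5; μ^(3)=-15; μ^(4)=-31

((1, 1, 1, 0); (0, 1, 1, 0); (0, 0, 0, 2); (0, 0, 1, 0))


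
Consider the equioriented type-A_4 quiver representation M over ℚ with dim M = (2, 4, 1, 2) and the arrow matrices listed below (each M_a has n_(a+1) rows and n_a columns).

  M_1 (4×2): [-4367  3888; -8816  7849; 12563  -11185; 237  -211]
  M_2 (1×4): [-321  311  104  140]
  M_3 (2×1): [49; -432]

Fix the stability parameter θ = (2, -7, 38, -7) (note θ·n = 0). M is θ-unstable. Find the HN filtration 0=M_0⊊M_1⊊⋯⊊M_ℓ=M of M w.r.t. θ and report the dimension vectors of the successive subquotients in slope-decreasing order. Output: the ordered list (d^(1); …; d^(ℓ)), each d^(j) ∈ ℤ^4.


Barcode: M ≅ I[1,2], I[1,4], I[2,2]^2, I[4,4]. HN layers by μ_θ (3 steps, strictly decreasing):
  μ^(1)=31/2; μ^(2)=-5/2; μ^(3)=-7

((0, 0, 1, 1); (2, 2, 0, 0); (0, 2, 0, 1))


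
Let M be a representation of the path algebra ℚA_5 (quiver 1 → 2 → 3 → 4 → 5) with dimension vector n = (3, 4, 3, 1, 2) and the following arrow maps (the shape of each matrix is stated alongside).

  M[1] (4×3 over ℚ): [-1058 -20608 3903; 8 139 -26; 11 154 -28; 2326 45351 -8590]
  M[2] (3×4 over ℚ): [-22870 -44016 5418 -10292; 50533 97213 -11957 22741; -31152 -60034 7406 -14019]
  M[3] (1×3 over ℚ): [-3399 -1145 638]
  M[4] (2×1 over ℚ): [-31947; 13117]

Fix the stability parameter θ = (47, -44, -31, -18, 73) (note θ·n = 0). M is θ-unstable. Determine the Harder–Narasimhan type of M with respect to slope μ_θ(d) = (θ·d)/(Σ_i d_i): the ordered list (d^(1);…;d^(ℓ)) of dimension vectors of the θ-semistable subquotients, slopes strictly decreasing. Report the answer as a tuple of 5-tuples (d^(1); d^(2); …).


Barcode: M ≅ I[1,2], I[1,3], I[1,5], I[2,3], I[5,5]. HN layers by μ_θ (6 steps, strictly decreasing):
  μ^(1)=73; μ^(2)=3/2; μ^(3)=-28/3; μ^(4)=-23/2; μ^(5)=-31; μ^(6)=-44

((0, 0, 0, 0, 2); (1, 1, 0, 0, 0); (1, 1, 1, 0, 0); (1, 1, 1, 1, 0); (0, 0, 1, 0, 0); (0, 1, 0, 0, 0))


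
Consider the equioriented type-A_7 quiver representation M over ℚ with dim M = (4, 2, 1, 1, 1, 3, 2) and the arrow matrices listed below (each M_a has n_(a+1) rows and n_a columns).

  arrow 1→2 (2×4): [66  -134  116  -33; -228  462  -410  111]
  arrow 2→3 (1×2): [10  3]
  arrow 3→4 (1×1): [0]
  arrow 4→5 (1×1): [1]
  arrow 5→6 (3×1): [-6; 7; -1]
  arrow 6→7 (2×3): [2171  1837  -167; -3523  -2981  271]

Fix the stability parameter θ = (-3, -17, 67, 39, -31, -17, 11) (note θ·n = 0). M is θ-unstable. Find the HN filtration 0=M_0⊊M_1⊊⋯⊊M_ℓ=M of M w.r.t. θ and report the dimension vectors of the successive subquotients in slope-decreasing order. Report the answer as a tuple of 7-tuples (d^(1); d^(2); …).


Interval decomposition of M: I[1,1]^2, I[1,2], I[1,3], I[4,6], I[6,6], I[6,7], I[7,7].
HN type (ℓ=5): μ^(1)=67; μ^(2)=11; μ^(3)=-3; μ^(4)=-10; μ^(5)=-17

((0, 0, 1, 0, 0, 0, 0); (0, 0, 0, 0, 0, 0, 2); (2, 0, 0, 1, 1, 1, 0); (2, 2, 0, 0, 0, 0, 0); (0, 0, 0, 0, 0, 2, 0))


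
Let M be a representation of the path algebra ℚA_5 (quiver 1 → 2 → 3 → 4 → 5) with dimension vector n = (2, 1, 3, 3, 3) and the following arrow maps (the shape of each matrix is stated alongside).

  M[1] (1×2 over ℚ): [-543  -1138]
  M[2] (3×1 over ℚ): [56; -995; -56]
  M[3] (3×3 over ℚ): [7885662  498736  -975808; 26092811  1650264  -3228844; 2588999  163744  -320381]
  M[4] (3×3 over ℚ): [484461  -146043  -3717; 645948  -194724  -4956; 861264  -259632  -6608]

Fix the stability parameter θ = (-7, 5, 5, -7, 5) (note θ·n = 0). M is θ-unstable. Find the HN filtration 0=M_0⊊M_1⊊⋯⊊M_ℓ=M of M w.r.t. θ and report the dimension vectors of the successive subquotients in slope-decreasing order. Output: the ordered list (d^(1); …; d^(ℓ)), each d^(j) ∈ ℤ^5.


Interval decomposition of M: I[1,1], I[1,3], I[3,4], I[3,5], I[4,4], I[5,5]^2.
HN type (ℓ=3): μ^(1)=5; μ^(2)=-1; μ^(3)=-7

((0, 1, 1, 0, 3); (0, 0, 2, 2, 0); (2, 0, 0, 1, 0))


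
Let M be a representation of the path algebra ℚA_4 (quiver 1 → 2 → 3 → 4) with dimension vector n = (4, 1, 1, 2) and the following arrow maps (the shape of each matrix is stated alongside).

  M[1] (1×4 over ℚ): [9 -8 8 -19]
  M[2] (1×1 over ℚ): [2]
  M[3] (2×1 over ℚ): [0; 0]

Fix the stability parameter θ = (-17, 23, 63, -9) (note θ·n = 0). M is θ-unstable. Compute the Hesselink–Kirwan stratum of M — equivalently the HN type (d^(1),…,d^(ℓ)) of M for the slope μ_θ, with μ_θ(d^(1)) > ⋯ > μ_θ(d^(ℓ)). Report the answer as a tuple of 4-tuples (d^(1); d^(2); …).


Interval decomposition of M: I[1,1]^3, I[1,3], I[4,4]^2.
HN type (ℓ=4): μ^(1)=63; μ^(2)=23; μ^(3)=-9; μ^(4)=-17

((0, 0, 1, 0); (0, 1, 0, 0); (0, 0, 0, 2); (4, 0, 0, 0))


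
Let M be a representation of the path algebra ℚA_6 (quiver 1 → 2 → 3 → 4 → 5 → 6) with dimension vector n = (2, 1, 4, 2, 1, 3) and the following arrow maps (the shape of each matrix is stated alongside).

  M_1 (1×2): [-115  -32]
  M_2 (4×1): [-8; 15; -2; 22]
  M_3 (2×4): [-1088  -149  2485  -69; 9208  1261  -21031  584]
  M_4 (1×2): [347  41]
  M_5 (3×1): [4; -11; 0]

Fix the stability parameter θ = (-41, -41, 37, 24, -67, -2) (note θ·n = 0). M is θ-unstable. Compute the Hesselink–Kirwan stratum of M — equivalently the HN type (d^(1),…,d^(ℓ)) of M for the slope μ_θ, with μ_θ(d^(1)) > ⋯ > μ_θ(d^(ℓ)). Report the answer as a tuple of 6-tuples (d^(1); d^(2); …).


Barcode: M ≅ I[1,1], I[1,6], I[3,3]^2, I[3,4], I[6,6]^2. HN layers by μ_θ (4 steps, strictly decreasing):
  μ^(1)=37; μ^(2)=61/2; μ^(3)=-2; μ^(4)=-41

((0, 0, 2, 0, 0, 0); (0, 0, 1, 1, 0, 0); (0, 0, 1, 1, 1, 3); (2, 1, 0, 0, 0, 0))


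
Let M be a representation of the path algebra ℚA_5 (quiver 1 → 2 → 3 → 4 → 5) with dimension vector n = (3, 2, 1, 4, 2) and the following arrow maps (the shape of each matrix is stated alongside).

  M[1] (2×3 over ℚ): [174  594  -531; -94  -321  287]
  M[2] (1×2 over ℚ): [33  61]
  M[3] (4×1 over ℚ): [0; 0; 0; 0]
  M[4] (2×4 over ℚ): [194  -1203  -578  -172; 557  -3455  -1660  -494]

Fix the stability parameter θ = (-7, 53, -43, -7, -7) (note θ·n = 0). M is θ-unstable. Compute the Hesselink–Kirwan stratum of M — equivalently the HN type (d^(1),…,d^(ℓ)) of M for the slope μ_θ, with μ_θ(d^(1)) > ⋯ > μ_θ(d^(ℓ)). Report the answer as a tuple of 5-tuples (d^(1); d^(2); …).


Via rank(M_{q-1}∘⋯∘M_p): M ≅ I[1,1], I[1,2], I[1,3], I[4,4]^2, I[4,5]^2.
μ_θ-semistable layers: μ^(1)=53; μ^(2)=5; μ^(3)=-7

((0, 1, 0, 0, 0); (0, 1, 1, 0, 0); (3, 0, 0, 4, 2))


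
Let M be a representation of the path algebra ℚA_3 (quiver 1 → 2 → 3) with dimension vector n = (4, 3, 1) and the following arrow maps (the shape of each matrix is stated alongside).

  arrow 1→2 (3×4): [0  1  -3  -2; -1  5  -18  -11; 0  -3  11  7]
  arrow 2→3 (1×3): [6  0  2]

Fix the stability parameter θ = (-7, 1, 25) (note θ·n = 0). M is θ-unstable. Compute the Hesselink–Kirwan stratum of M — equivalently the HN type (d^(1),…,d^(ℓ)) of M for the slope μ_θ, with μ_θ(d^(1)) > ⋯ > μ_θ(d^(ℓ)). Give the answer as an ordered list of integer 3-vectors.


Interval decomposition of M: I[1,1], I[1,2]^2, I[1,3].
HN type (ℓ=3): μ^(1)=25; μ^(2)=1; μ^(3)=-7

((0, 0, 1); (0, 3, 0); (4, 0, 0))


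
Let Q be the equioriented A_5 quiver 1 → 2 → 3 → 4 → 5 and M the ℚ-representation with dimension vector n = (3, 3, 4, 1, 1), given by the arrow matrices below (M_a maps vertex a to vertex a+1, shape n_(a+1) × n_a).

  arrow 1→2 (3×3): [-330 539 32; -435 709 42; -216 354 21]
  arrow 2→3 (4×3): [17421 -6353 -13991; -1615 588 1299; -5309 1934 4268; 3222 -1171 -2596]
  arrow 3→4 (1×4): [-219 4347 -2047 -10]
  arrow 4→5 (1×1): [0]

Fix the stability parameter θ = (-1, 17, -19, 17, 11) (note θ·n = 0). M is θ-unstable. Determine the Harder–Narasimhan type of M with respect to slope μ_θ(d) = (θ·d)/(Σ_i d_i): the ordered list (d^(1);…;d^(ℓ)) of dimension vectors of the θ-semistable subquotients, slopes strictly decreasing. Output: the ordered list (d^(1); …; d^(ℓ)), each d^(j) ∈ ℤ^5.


Interval decomposition of M: I[1,3]^2, I[1,4], I[3,3], I[5,5].
HN type (ℓ=4): μ^(1)=17; μ^(2)=11; μ^(3)=-1; μ^(4)=-19

((0, 0, 0, 1, 0); (0, 0, 0, 0, 1); (3, 3, 3, 0, 0); (0, 0, 1, 0, 0))


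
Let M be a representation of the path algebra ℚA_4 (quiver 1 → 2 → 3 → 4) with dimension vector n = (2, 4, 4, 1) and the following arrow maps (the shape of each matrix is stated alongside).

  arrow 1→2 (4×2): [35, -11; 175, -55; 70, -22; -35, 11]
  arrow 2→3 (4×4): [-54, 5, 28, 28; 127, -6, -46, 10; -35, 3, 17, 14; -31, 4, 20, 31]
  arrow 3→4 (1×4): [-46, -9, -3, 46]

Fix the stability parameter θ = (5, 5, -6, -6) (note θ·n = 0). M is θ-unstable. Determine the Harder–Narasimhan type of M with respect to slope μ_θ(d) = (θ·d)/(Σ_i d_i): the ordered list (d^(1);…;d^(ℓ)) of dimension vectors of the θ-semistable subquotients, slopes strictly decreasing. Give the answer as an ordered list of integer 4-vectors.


Barcode: M ≅ I[1,1], I[1,4], I[2,3]^3. HN layers by μ_θ (2 steps, strictly decreasing):
  μ^(1)=5; μ^(2)=-1/2

((1, 0, 0, 0); (1, 4, 4, 1))


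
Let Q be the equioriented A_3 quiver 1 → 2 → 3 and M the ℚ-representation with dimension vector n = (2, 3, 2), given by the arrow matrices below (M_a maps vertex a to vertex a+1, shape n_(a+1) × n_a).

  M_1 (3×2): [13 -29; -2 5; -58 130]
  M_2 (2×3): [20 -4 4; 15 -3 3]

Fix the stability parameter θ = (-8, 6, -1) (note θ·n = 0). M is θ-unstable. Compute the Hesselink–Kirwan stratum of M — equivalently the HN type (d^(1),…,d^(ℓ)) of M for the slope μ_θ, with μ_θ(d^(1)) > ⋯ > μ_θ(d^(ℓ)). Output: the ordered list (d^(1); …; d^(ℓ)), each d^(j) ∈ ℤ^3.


Via rank(M_{q-1}∘⋯∘M_p): M ≅ I[1,2], I[1,3], I[2,2], I[3,3].
μ_θ-semistable layers: μ^(1)=6; μ^(2)=5/2; μ^(3)=-1; μ^(4)=-8

((0, 2, 0); (0, 1, 1); (0, 0, 1); (2, 0, 0))


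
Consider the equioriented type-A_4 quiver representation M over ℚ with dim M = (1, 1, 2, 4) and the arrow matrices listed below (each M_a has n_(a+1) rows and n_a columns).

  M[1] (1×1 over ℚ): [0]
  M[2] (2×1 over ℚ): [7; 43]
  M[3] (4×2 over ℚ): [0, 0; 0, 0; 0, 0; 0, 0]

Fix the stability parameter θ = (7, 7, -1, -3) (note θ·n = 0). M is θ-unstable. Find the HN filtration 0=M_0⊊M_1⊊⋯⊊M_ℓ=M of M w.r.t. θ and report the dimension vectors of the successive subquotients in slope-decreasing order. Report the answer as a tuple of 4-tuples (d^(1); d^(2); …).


Via rank(M_{q-1}∘⋯∘M_p): M ≅ I[1,1], I[2,3], I[3,3], I[4,4]^4.
μ_θ-semistable layers: μ^(1)=7; μ^(2)=3; μ^(3)=-1; μ^(4)=-3

((1, 0, 0, 0); (0, 1, 1, 0); (0, 0, 1, 0); (0, 0, 0, 4))


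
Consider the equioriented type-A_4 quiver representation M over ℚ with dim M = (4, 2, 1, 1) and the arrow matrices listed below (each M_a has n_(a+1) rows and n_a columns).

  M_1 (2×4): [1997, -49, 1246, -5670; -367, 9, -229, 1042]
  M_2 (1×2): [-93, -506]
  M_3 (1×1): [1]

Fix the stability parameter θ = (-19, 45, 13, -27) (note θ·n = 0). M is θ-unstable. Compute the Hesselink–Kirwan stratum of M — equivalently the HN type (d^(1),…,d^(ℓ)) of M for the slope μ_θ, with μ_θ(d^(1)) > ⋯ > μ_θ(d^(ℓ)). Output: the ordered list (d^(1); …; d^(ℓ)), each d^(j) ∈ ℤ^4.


Barcode: M ≅ I[1,1]^2, I[1,2], I[1,4]. HN layers by μ_θ (3 steps, strictly decreasing):
  μ^(1)=45; μ^(2)=31/3; μ^(3)=-19

((0, 1, 0, 0); (0, 1, 1, 1); (4, 0, 0, 0))


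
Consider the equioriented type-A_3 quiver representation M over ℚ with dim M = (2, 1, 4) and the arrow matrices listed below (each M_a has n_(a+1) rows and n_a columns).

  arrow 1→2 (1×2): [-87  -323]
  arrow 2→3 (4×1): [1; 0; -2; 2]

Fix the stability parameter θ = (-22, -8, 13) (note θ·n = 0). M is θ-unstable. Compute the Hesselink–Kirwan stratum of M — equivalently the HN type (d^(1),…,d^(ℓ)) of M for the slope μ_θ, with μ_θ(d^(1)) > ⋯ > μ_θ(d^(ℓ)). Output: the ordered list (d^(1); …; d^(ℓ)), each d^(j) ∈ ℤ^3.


Interval decomposition of M: I[1,1], I[1,3], I[3,3]^3.
HN type (ℓ=3): μ^(1)=13; μ^(2)=-8; μ^(3)=-22

((0, 0, 4); (0, 1, 0); (2, 0, 0))


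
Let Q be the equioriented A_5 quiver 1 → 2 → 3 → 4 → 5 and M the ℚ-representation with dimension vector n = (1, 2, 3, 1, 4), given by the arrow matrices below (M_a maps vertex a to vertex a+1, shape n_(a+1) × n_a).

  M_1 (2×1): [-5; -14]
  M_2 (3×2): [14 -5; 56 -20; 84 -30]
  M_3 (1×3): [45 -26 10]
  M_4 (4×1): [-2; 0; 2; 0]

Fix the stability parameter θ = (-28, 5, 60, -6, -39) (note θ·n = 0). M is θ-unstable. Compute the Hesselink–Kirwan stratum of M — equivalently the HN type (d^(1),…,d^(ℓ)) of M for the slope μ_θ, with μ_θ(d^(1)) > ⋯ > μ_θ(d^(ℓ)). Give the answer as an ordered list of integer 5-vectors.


Barcode: M ≅ I[1,2], I[2,5], I[3,3]^2, I[5,5]^3. HN layers by μ_θ (4 steps, strictly decreasing):
  μ^(1)=60; μ^(2)=5; μ^(3)=-28; μ^(4)=-39

((0, 0, 2, 0, 0); (0, 2, 1, 1, 1); (1, 0, 0, 0, 0); (0, 0, 0, 0, 3))


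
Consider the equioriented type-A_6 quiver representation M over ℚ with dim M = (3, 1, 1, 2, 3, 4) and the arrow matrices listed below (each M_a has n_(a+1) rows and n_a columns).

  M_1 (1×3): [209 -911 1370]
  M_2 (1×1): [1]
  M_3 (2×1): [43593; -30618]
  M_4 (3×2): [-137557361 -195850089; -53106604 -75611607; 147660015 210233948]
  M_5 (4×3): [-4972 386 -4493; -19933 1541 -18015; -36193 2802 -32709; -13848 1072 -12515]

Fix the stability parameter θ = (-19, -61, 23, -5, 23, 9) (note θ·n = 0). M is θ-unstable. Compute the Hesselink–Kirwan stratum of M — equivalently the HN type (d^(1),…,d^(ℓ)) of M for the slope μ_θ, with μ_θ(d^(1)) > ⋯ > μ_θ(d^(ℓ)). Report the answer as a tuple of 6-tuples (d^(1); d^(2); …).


Via rank(M_{q-1}∘⋯∘M_p): M ≅ I[1,1]^2, I[1,6], I[4,6], I[5,6], I[6,6].
μ_θ-semistable layers: μ^(1)=16; μ^(2)=9; μ^(3)=-5; μ^(4)=-19; μ^(5)=-40

((0, 0, 0, 0, 3, 3); (0, 0, 1, 1, 0, 1); (0, 0, 0, 1, 0, 0); (2, 0, 0, 0, 0, 0); (1, 1, 0, 0, 0, 0))


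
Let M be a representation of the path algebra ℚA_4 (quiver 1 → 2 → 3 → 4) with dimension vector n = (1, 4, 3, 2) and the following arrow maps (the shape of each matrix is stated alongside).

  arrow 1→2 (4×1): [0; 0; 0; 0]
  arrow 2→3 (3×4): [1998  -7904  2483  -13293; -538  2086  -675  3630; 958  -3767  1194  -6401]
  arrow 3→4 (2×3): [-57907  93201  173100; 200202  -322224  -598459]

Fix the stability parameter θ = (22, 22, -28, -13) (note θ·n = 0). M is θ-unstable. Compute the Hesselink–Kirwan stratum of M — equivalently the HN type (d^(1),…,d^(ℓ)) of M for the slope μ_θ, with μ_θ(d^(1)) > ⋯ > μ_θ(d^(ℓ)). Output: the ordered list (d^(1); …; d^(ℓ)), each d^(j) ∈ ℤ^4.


Interval decomposition of M: I[1,1], I[2,2], I[2,3], I[2,4]^2.
HN type (ℓ=3): μ^(1)=22; μ^(2)=-3; μ^(3)=-19/3

((1, 1, 0, 0); (0, 1, 1, 0); (0, 2, 2, 2))


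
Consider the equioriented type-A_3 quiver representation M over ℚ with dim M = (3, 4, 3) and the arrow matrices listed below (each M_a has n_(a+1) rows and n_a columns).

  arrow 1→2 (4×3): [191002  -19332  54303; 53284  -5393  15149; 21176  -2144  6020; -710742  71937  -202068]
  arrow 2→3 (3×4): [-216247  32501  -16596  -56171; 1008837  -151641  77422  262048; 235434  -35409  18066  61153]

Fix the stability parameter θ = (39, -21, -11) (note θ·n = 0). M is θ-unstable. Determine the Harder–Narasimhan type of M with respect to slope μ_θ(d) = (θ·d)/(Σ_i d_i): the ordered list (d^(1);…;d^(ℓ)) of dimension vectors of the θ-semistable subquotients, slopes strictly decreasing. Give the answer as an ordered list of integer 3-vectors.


Barcode: M ≅ I[1,1], I[1,3]^2, I[2,2], I[2,3]. HN layers by μ_θ (4 steps, strictly decreasing):
  μ^(1)=39; μ^(2)=7/3; μ^(3)=-11; μ^(4)=-21

((1, 0, 0); (2, 2, 2); (0, 0, 1); (0, 2, 0))


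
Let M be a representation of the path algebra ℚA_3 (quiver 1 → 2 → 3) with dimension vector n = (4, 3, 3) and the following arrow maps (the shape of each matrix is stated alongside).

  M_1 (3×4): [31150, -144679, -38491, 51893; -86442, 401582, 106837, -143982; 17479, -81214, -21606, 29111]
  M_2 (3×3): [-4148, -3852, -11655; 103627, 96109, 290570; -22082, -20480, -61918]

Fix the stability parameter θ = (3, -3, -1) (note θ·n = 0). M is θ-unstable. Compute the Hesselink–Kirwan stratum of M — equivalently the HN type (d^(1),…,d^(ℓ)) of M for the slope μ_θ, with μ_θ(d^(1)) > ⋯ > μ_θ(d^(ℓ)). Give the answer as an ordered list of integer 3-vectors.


Via rank(M_{q-1}∘⋯∘M_p): M ≅ I[1,1], I[1,3]^3.
μ_θ-semistable layers: μ^(1)=3; μ^(2)=-1/3

((1, 0, 0); (3, 3, 3))


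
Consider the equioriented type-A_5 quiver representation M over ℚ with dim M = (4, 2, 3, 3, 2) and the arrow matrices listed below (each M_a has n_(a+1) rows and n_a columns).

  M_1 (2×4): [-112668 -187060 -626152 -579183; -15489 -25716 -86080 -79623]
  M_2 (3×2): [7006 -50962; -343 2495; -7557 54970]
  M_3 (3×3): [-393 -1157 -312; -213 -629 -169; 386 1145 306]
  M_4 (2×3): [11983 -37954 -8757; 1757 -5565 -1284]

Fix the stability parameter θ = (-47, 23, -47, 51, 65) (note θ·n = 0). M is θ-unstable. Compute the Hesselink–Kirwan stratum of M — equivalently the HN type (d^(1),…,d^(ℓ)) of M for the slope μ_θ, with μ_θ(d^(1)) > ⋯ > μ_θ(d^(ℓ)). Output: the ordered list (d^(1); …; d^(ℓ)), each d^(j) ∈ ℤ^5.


Interval decomposition of M: I[1,1]^2, I[1,5]^2, I[3,4].
HN type (ℓ=4): μ^(1)=65; μ^(2)=51; μ^(3)=-12; μ^(4)=-47

((0, 0, 0, 0, 2); (0, 0, 0, 3, 0); (0, 2, 2, 0, 0); (4, 0, 1, 0, 0))


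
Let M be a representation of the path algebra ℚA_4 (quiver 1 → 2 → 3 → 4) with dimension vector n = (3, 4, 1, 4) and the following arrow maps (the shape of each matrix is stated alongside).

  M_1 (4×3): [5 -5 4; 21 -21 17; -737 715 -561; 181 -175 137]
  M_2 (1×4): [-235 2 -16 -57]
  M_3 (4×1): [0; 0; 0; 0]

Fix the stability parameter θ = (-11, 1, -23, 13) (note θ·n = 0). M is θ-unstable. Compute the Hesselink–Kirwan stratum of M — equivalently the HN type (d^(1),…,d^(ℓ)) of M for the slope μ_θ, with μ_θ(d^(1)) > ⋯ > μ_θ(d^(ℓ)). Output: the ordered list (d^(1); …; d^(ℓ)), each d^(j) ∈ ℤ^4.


Interval decomposition of M: I[1,2]^2, I[1,3], I[2,2], I[4,4]^4.
HN type (ℓ=3): μ^(1)=13; μ^(2)=1; μ^(3)=-11

((0, 0, 0, 4); (0, 3, 0, 0); (3, 1, 1, 0))


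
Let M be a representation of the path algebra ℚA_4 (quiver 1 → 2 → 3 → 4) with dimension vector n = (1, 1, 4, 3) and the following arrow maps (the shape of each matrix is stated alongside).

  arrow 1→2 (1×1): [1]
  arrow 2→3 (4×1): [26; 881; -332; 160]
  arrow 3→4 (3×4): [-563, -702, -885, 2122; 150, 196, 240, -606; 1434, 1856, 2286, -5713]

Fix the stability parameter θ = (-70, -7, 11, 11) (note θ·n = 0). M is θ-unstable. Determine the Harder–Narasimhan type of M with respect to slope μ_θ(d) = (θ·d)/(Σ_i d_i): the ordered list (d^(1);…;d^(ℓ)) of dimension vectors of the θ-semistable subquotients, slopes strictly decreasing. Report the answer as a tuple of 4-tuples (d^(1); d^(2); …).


Interval decomposition of M: I[1,4], I[3,3], I[3,4]^2.
HN type (ℓ=3): μ^(1)=11; μ^(2)=-7; μ^(3)=-70

((0, 0, 4, 3); (0, 1, 0, 0); (1, 0, 0, 0))


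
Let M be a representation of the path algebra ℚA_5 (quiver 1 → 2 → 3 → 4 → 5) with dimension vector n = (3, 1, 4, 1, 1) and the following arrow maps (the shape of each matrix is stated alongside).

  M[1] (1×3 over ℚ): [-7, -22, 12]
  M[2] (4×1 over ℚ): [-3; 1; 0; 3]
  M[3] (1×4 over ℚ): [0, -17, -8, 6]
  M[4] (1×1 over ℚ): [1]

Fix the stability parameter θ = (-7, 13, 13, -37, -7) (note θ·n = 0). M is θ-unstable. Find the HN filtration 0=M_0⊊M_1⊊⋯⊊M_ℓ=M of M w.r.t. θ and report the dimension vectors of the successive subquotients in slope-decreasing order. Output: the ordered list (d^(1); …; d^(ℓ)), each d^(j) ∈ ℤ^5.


Interval decomposition of M: I[1,1]^2, I[1,5], I[3,3]^3.
HN type (ℓ=3): μ^(1)=13; μ^(2)=-9/2; μ^(3)=-7

((0, 0, 3, 0, 0); (0, 1, 1, 1, 1); (3, 0, 0, 0, 0))


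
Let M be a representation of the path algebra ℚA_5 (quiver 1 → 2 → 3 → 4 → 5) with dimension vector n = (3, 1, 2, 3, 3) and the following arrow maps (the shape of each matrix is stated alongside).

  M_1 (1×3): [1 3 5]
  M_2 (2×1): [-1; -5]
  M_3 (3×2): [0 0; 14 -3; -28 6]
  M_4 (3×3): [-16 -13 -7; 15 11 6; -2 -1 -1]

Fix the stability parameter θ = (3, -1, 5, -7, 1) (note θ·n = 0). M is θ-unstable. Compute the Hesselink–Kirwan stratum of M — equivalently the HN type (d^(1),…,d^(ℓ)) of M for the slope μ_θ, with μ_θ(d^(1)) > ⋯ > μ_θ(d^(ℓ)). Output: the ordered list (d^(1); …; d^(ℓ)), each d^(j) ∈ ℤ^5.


Via rank(M_{q-1}∘⋯∘M_p): M ≅ I[1,1]^2, I[1,5], I[3,3], I[4,5]^2.
μ_θ-semistable layers: μ^(1)=5; μ^(2)=3; μ^(3)=1; μ^(4)=0; μ^(5)=-7

((0, 0, 1, 0, 0); (2, 0, 0, 0, 0); (0, 0, 0, 0, 3); (1, 1, 1, 1, 0); (0, 0, 0, 2, 0))


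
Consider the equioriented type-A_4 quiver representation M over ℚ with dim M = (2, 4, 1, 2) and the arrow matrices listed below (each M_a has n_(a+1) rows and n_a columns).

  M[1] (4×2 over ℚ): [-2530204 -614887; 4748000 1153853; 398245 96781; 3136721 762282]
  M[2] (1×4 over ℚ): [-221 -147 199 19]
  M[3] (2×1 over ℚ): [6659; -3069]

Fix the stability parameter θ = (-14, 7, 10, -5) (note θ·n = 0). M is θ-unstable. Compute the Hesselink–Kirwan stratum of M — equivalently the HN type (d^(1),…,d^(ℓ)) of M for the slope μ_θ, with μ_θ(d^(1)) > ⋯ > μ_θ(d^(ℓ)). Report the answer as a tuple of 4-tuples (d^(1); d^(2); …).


Via rank(M_{q-1}∘⋯∘M_p): M ≅ I[1,2], I[1,4], I[2,2]^2, I[4,4].
μ_θ-semistable layers: μ^(1)=7; μ^(2)=4; μ^(3)=-5; μ^(4)=-14

((0, 3, 0, 0); (0, 1, 1, 1); (0, 0, 0, 1); (2, 0, 0, 0))


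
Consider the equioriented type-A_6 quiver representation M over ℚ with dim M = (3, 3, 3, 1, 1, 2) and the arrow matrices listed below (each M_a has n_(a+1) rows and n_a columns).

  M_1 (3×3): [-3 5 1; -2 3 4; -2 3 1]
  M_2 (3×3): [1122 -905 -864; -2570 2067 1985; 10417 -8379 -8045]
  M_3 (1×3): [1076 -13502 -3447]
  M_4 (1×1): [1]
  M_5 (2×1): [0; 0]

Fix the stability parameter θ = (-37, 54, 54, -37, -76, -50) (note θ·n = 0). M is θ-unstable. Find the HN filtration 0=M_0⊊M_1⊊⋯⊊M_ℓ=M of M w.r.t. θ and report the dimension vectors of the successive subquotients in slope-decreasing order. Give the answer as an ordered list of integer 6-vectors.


Barcode: M ≅ I[1,3]^2, I[1,5], I[6,6]^2. HN layers by μ_θ (4 steps, strictly decreasing):
  μ^(1)=54; μ^(2)=-5/4; μ^(3)=-37; μ^(4)=-50

((0, 2, 2, 0, 0, 0); (0, 1, 1, 1, 1, 0); (3, 0, 0, 0, 0, 0); (0, 0, 0, 0, 0, 2))


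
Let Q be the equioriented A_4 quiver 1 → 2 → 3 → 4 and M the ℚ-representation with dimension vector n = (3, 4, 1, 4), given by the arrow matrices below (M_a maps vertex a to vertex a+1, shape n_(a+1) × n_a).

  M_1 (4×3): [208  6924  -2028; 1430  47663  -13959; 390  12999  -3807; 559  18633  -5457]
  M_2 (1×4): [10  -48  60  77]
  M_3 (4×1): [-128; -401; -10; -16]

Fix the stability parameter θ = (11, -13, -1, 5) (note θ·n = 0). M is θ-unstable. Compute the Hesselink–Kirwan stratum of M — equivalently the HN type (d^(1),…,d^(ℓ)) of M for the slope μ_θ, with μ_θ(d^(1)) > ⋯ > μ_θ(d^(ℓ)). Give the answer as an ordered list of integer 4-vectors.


Interval decomposition of M: I[1,1], I[1,2], I[1,4], I[2,2]^2, I[4,4]^3.
HN type (ℓ=4): μ^(1)=11; μ^(2)=5; μ^(3)=-1; μ^(4)=-13

((1, 0, 0, 0); (0, 0, 0, 4); (2, 2, 1, 0); (0, 2, 0, 0))


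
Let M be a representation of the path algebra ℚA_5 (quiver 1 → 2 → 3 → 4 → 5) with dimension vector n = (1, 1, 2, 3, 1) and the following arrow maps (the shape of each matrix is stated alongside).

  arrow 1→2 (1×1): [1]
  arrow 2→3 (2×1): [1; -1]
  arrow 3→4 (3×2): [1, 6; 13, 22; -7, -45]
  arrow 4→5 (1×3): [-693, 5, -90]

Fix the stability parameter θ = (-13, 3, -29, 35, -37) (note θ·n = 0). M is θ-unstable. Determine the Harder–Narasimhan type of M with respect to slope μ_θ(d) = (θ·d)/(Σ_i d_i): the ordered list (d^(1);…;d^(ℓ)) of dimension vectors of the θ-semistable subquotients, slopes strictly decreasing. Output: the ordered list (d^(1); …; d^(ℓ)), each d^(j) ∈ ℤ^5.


Barcode: M ≅ I[1,4], I[3,5], I[4,4]. HN layers by μ_θ (4 steps, strictly decreasing):
  μ^(1)=35; μ^(2)=-1; μ^(3)=-13; μ^(4)=-29

((0, 0, 0, 2, 0); (0, 0, 0, 1, 1); (1, 1, 1, 0, 0); (0, 0, 1, 0, 0))


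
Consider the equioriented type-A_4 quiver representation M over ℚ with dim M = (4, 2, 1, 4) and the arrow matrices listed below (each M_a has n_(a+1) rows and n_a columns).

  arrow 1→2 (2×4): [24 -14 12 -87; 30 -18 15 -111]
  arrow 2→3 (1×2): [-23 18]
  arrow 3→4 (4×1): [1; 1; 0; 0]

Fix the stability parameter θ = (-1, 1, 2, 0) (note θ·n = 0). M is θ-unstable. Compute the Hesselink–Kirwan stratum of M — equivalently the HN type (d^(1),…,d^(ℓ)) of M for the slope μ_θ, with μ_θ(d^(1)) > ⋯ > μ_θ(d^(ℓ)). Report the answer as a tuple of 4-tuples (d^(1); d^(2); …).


Via rank(M_{q-1}∘⋯∘M_p): M ≅ I[1,1]^2, I[1,2], I[1,4], I[4,4]^3.
μ_θ-semistable layers: μ^(1)=1; μ^(2)=0; μ^(3)=-1

((0, 2, 1, 1); (0, 0, 0, 3); (4, 0, 0, 0))


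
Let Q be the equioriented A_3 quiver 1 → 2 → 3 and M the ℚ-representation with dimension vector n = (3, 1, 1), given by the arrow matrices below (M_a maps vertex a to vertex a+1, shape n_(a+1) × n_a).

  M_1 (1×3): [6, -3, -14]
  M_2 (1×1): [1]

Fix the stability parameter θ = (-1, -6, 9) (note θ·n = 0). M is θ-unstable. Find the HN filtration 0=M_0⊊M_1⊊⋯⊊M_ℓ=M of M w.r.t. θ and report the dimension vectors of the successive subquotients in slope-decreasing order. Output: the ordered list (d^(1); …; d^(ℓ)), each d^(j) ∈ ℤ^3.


Via rank(M_{q-1}∘⋯∘M_p): M ≅ I[1,1]^2, I[1,3].
μ_θ-semistable layers: μ^(1)=9; μ^(2)=-1; μ^(3)=-7/2

((0, 0, 1); (2, 0, 0); (1, 1, 0))


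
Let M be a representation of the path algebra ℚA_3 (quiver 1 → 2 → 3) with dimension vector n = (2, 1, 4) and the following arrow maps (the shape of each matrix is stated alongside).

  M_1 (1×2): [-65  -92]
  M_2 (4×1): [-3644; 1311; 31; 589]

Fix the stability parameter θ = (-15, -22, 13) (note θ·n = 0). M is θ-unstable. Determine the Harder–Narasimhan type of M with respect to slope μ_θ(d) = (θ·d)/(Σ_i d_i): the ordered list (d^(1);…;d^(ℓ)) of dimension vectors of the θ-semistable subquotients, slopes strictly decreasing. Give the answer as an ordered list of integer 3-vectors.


Barcode: M ≅ I[1,1], I[1,3], I[3,3]^3. HN layers by μ_θ (3 steps, strictly decreasing):
  μ^(1)=13; μ^(2)=-15; μ^(3)=-37/2

((0, 0, 4); (1, 0, 0); (1, 1, 0))


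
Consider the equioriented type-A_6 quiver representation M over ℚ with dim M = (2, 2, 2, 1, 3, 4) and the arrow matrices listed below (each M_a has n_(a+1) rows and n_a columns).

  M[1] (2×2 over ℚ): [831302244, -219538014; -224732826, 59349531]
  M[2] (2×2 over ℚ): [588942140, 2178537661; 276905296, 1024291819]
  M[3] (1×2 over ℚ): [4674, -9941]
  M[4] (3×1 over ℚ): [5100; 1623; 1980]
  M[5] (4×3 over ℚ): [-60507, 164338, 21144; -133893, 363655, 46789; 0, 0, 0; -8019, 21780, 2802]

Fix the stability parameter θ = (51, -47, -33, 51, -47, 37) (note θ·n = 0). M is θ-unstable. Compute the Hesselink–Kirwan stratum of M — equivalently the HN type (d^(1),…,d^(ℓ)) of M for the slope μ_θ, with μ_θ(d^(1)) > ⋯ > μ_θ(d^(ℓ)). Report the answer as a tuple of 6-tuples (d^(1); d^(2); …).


Interval decomposition of M: I[1,1], I[1,6], I[2,3], I[5,5], I[5,6], I[6,6]^2.
HN type (ℓ=6): μ^(1)=51; μ^(2)=37; μ^(3)=2; μ^(4)=-29/3; μ^(5)=-33; μ^(6)=-47

((1, 0, 0, 0, 0, 0); (0, 0, 0, 0, 0, 4); (0, 0, 0, 1, 1, 0); (1, 1, 1, 0, 0, 0); (0, 0, 1, 0, 0, 0); (0, 1, 0, 0, 2, 0))


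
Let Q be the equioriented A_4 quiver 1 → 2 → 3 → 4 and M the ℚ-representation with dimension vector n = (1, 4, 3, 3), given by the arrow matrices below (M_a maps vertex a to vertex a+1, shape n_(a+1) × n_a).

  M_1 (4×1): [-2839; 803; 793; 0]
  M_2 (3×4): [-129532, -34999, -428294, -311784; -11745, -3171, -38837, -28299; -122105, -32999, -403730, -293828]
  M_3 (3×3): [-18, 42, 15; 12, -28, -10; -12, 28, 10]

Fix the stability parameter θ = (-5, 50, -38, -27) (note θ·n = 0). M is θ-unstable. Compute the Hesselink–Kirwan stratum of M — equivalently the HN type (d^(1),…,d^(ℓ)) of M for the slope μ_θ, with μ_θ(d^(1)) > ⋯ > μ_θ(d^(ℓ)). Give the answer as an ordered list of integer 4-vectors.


Interval decomposition of M: I[1,3], I[2,2], I[2,3], I[2,4], I[4,4]^2.
HN type (ℓ=4): μ^(1)=50; μ^(2)=6; μ^(3)=-5; μ^(4)=-27

((0, 1, 0, 0); (0, 2, 2, 0); (1, 1, 1, 1); (0, 0, 0, 2))
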